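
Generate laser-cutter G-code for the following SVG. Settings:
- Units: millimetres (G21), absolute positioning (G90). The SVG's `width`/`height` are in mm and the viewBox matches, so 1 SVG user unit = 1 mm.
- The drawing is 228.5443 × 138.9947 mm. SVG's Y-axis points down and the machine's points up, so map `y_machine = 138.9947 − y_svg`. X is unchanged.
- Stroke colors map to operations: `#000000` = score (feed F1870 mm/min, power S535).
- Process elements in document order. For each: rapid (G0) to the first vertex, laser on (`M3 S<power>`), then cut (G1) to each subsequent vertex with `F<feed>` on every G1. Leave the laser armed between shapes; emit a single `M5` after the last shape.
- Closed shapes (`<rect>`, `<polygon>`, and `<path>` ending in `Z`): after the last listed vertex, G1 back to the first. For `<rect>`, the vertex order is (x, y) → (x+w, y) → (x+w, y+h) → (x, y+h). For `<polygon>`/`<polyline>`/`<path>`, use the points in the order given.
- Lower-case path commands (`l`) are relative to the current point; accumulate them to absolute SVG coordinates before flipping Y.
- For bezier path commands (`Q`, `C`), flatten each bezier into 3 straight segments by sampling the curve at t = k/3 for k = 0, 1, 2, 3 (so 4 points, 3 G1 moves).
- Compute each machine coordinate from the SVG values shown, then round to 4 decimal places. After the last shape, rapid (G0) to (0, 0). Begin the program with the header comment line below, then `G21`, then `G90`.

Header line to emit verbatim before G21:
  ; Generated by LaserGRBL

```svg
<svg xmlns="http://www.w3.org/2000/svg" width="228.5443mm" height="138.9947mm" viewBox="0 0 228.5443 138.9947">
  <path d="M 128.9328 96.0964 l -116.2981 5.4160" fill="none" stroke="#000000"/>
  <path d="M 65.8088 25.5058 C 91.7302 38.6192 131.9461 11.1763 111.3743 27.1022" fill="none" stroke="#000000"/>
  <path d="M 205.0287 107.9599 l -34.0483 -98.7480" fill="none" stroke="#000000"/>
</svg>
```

viewBox `0 0 228.5443 138.9947` with mm width/height → 1 unit = 1 mm. Flip: y_m = 138.9947 − y_svg.

**Shape 1** — `<path>` line segment, stroke `#000000` → score (S535, F1870). Machine vertices: (128.9328,42.8983) → (12.6347,37.4823). Open path.

**Shape 2** — `<path>` cubic bezier, stroke `#000000` → score (S535, F1870). Control points (SVG): P0=(65.8088,25.5058), P1=(91.7302,38.6192), P2=(131.9461,11.1763), P3=(111.3743,27.1022); sampled at t=k/3. Machine vertices: (65.8088,113.4889) → (93.7142,110.7859) → (114.4644,116.4705) → (111.3743,111.8925). Open path.

**Shape 3** — `<path>` line segment, stroke `#000000` → score (S535, F1870). Machine vertices: (205.0287,31.0348) → (170.9804,129.7828). Open path.

; Generated by LaserGRBL
G21
G90
G0 X128.9328 Y42.8983
M3 S535
G1 X12.6347 Y37.4823 F1870
G0 X65.8088 Y113.4889
M3 S535
G1 X93.7142 Y110.7859 F1870
G1 X114.4644 Y116.4705 F1870
G1 X111.3743 Y111.8925 F1870
G0 X205.0287 Y31.0348
M3 S535
G1 X170.9804 Y129.7828 F1870
M5
G0 X0.0000 Y0.0000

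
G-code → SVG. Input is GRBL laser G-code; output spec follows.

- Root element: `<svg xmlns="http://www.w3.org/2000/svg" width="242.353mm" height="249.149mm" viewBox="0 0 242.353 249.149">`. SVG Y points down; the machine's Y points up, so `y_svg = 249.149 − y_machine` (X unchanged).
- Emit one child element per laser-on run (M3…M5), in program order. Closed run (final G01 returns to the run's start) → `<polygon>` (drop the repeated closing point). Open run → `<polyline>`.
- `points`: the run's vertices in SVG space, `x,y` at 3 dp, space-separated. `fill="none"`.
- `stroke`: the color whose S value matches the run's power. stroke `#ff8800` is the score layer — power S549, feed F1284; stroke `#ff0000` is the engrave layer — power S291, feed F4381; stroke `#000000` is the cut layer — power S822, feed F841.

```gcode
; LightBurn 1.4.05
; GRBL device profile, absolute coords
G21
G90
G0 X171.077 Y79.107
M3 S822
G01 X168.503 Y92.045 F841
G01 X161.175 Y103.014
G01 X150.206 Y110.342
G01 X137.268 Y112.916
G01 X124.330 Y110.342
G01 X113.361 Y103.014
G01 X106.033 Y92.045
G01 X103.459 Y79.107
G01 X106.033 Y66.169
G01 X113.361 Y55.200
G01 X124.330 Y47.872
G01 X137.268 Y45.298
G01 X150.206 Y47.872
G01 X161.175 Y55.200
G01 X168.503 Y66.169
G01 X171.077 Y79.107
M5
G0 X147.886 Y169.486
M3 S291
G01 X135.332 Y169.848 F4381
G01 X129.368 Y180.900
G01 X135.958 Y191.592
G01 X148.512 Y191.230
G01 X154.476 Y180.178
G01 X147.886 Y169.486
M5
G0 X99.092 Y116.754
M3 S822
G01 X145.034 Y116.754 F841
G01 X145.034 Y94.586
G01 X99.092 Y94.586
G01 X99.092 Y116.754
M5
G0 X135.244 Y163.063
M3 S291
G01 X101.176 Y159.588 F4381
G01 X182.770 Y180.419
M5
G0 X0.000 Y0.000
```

<svg xmlns="http://www.w3.org/2000/svg" width="242.353mm" height="249.149mm" viewBox="0 0 242.353 249.149">
  <polygon points="171.077,170.042 168.503,157.104 161.175,146.135 150.206,138.807 137.268,136.233 124.330,138.807 113.361,146.135 106.033,157.104 103.459,170.042 106.033,182.980 113.361,193.949 124.330,201.277 137.268,203.851 150.206,201.277 161.175,193.949 168.503,182.980" fill="none" stroke="#000000"/>
  <polygon points="147.886,79.663 135.332,79.301 129.368,68.249 135.958,57.557 148.512,57.919 154.476,68.971" fill="none" stroke="#ff0000"/>
  <polygon points="99.092,132.395 145.034,132.395 145.034,154.563 99.092,154.563" fill="none" stroke="#000000"/>
  <polyline points="135.244,86.086 101.176,89.561 182.770,68.730" fill="none" stroke="#ff0000"/>
</svg>

y_svg = 249.149 − y_m.

[1] S822→`#000000` (cut); closed run; points: 171.077,170.042 168.503,157.104 161.175,146.135 150.206,138.807 137.268,136.233 124.330,138.807 113.361,146.135 106.033,157.104 103.459,170.042 106.033,182.980 113.361,193.949 124.330,201.277 137.268,203.851 150.206,201.277 161.175,193.949 168.503,182.980

[2] S291→`#ff0000` (engrave); closed run; points: 147.886,79.663 135.332,79.301 129.368,68.249 135.958,57.557 148.512,57.919 154.476,68.971

[3] S822→`#000000` (cut); closed run; points: 99.092,132.395 145.034,132.395 145.034,154.563 99.092,154.563

[4] S291→`#ff0000` (engrave); open run; points: 135.244,86.086 101.176,89.561 182.770,68.730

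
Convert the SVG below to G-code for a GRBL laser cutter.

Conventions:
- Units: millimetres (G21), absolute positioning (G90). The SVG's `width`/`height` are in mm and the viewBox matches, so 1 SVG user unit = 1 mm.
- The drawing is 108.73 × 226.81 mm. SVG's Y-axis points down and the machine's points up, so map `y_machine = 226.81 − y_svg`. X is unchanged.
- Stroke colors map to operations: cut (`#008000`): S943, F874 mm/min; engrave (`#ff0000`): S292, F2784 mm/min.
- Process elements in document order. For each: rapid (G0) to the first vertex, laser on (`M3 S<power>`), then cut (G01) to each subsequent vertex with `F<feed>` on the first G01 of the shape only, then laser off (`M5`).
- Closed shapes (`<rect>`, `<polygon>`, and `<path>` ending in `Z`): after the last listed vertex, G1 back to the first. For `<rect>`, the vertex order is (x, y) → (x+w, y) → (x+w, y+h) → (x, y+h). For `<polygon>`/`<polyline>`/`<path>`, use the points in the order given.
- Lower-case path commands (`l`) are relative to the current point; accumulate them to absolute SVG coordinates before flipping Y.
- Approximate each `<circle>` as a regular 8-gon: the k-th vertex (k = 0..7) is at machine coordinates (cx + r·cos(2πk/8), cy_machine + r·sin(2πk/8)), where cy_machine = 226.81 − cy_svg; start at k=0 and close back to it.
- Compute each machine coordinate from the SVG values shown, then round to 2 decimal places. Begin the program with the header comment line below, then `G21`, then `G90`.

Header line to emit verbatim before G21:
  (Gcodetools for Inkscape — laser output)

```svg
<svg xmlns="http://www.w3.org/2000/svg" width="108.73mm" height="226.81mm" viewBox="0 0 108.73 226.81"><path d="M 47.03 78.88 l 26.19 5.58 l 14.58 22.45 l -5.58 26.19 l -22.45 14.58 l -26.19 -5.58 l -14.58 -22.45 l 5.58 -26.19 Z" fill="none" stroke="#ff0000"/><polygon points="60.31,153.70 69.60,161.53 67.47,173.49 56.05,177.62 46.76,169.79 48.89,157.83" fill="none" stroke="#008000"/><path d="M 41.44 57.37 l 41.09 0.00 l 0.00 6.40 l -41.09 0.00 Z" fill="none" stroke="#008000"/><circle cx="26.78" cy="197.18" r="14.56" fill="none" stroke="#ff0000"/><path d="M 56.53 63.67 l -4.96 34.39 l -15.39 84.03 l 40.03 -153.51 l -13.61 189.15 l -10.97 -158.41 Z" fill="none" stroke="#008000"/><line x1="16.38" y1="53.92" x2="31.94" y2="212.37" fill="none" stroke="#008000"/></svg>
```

1 u = 1 mm; y_m = 226.81 − y.

[1] `<path>` regular polygon, #ff0000→engrave S292 F2784: (47.03,147.93) → (73.22,142.35) → (87.80,119.90) → (82.22,93.71) → (59.77,79.13) → (33.58,84.71) → (19.00,107.16) → (24.58,133.35) → (47.03,147.93) (closed)

[2] `<polygon>` regular polygon, #008000→cut S943 F874: (60.31,73.11) → (69.60,65.28) → (67.47,53.32) → (56.05,49.19) → (46.76,57.02) → (48.89,68.98) → (60.31,73.11) (closed)

[3] `<path>` rectangle, #008000→cut S943 F874: (41.44,169.44) → (82.53,169.44) → (82.53,163.04) → (41.44,163.04) → (41.44,169.44) (closed)

[4] `<circle>` circle, #ff0000→engrave S292 F2784: (41.34,29.63) → (37.08,39.93) → (26.78,44.19) → (16.48,39.93) → (12.22,29.63) → (16.48,19.33) → (26.78,15.07) → (37.08,19.33) → (41.34,29.63) (closed)

[5] `<path>` closed polygon, #008000→cut S943 F874: (56.53,163.14) → (51.57,128.75) → (36.18,44.72) → (76.21,198.23) → (62.60,9.08) → (51.63,167.49) → (56.53,163.14) (closed)

[6] `<line>` line segment, #008000→cut S943 F874: (16.38,172.89) → (31.94,14.44)

(Gcodetools for Inkscape — laser output)
G21
G90
G0 X47.03 Y147.93
M3 S292
G01 X73.22 Y142.35 F2784
G01 X87.80 Y119.90
G01 X82.22 Y93.71
G01 X59.77 Y79.13
G01 X33.58 Y84.71
G01 X19.00 Y107.16
G01 X24.58 Y133.35
G01 X47.03 Y147.93
M5
G0 X60.31 Y73.11
M3 S943
G01 X69.60 Y65.28 F874
G01 X67.47 Y53.32
G01 X56.05 Y49.19
G01 X46.76 Y57.02
G01 X48.89 Y68.98
G01 X60.31 Y73.11
M5
G0 X41.44 Y169.44
M3 S943
G01 X82.53 Y169.44 F874
G01 X82.53 Y163.04
G01 X41.44 Y163.04
G01 X41.44 Y169.44
M5
G0 X41.34 Y29.63
M3 S292
G01 X37.08 Y39.93 F2784
G01 X26.78 Y44.19
G01 X16.48 Y39.93
G01 X12.22 Y29.63
G01 X16.48 Y19.33
G01 X26.78 Y15.07
G01 X37.08 Y19.33
G01 X41.34 Y29.63
M5
G0 X56.53 Y163.14
M3 S943
G01 X51.57 Y128.75 F874
G01 X36.18 Y44.72
G01 X76.21 Y198.23
G01 X62.60 Y9.08
G01 X51.63 Y167.49
G01 X56.53 Y163.14
M5
G0 X16.38 Y172.89
M3 S943
G01 X31.94 Y14.44 F874
M5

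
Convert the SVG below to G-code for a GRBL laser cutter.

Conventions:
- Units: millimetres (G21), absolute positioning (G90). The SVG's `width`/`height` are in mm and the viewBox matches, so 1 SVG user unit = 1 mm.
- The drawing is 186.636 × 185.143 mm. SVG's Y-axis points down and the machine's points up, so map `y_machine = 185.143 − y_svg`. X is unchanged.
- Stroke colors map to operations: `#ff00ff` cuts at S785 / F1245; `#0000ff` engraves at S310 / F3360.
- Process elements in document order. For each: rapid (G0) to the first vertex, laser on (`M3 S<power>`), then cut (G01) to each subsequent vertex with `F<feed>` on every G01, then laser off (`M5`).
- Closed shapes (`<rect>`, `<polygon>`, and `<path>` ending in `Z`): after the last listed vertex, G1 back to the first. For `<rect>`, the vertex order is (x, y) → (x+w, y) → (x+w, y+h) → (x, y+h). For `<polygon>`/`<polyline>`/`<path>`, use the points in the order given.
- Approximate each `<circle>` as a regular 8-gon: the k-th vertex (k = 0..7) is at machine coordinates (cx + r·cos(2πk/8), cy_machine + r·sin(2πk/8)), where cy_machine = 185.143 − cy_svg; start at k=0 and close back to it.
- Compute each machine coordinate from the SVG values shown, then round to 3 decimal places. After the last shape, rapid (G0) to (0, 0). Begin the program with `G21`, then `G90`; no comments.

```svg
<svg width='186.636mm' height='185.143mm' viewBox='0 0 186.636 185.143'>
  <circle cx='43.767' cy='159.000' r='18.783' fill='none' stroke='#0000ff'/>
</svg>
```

1 u = 1 mm; y_m = 185.143 − y.

[1] `<circle>` circle, #0000ff→engrave S310 F3360: (62.550,26.143) → (57.049,39.425) → (43.767,44.926) → (30.485,39.425) → (24.984,26.143) → (30.485,12.861) → (43.767,7.360) → (57.049,12.861) → (62.550,26.143) (closed)

G21
G90
G0 X62.550 Y26.143
M3 S310
G01 X57.049 Y39.425 F3360
G01 X43.767 Y44.926 F3360
G01 X30.485 Y39.425 F3360
G01 X24.984 Y26.143 F3360
G01 X30.485 Y12.861 F3360
G01 X43.767 Y7.360 F3360
G01 X57.049 Y12.861 F3360
G01 X62.550 Y26.143 F3360
M5
G0 X0.000 Y0.000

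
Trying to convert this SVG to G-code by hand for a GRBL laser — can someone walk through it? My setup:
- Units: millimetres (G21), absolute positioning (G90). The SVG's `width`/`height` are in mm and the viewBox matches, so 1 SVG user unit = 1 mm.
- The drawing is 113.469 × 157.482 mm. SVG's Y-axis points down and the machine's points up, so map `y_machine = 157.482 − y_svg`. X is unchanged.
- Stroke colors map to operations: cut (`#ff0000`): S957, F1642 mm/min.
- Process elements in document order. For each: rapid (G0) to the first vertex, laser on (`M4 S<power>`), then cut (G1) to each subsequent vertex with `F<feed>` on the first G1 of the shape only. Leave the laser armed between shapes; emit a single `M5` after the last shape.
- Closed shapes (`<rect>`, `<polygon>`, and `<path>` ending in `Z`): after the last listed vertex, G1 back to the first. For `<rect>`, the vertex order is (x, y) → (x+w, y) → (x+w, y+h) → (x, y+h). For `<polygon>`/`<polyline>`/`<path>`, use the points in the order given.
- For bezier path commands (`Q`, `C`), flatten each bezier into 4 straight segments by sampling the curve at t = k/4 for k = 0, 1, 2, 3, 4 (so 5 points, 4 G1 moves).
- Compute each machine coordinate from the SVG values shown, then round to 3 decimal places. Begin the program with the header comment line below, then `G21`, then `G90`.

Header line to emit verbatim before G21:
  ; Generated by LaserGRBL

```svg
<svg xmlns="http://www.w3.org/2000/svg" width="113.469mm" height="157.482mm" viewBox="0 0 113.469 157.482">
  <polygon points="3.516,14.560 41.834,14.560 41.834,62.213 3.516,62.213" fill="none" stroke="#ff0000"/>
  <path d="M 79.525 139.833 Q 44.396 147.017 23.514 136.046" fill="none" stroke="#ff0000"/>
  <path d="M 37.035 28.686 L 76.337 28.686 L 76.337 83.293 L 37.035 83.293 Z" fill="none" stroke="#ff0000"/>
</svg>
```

; Generated by LaserGRBL
G21
G90
G0 X3.516 Y142.922
M4 S957
G1 X41.834 Y142.922 F1642
G1 X41.834 Y95.269
G1 X3.516 Y95.269
G1 X3.516 Y142.922
G0 X79.525 Y17.649
M4 S957
G1 X62.851 Y15.192 F1642
G1 X47.958 Y15.004
G1 X34.845 Y17.085
G1 X23.514 Y21.436
G0 X37.035 Y128.796
M4 S957
G1 X76.337 Y128.796 F1642
G1 X76.337 Y74.189
G1 X37.035 Y74.189
G1 X37.035 Y128.796
M5

1 u = 1 mm; y_m = 157.482 − y.

[1] `<polygon>` rectangle, #ff0000→cut S957 F1642: (3.516,142.922) → (41.834,142.922) → (41.834,95.269) → (3.516,95.269) → (3.516,142.922) (closed)

[2] `<path>` quadratic bezier, #ff0000→cut S957 F1642: (79.525,17.649) → (62.851,15.192) → (47.958,15.004) → (34.845,17.085) → (23.514,21.436)

[3] `<path>` rectangle, #ff0000→cut S957 F1642: (37.035,128.796) → (76.337,128.796) → (76.337,74.189) → (37.035,74.189) → (37.035,128.796) (closed)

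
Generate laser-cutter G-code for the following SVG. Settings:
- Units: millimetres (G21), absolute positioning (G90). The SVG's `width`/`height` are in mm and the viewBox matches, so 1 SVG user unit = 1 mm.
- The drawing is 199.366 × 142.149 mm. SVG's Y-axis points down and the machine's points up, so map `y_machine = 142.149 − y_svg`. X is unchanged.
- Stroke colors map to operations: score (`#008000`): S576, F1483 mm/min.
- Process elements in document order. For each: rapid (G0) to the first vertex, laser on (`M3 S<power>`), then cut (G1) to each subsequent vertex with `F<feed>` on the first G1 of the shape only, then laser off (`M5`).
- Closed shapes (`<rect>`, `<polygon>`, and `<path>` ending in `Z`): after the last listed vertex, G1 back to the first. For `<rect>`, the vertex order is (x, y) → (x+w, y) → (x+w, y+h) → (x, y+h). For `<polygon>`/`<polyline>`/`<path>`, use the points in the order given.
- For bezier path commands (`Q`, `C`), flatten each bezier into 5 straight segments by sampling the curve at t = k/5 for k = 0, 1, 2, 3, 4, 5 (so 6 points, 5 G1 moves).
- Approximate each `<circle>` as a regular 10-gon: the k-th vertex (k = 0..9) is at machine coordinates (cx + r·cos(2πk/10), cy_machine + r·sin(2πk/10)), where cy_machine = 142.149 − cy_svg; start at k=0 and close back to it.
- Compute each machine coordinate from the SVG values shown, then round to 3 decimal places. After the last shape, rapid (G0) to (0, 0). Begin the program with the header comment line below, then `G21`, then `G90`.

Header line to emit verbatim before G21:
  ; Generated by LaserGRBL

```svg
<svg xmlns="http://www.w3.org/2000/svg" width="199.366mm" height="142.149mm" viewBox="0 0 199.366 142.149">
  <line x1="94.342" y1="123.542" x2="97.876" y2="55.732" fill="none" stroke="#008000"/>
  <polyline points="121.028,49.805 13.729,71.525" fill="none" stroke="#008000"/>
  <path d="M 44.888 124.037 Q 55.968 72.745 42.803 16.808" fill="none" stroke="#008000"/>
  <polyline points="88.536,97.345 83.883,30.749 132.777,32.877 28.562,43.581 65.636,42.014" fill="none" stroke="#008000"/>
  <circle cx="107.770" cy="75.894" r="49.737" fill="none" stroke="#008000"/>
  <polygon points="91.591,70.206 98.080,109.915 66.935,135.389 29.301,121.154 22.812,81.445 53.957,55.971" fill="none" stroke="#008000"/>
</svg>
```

viewBox `0 0 199.366 142.149` with mm width/height → 1 unit = 1 mm. Flip: y_m = 142.149 − y_svg.

**Shape 1** — `<line>` line segment, stroke `#008000` → score (S576, F1483). Machine vertices: (94.342,18.607) → (97.876,86.417). Open path.

**Shape 2** — `<polyline>` line segment, stroke `#008000` → score (S576, F1483). Machine vertices: (121.028,92.344) → (13.729,70.624). Open path.

**Shape 3** — `<path>` quadratic bezier, stroke `#008000` → score (S576, F1483). Control points (SVG): P0=(44.888,124.037), P1=(55.968,72.745), P2=(42.803,16.808); sampled at t=k/5. Machine vertices: (44.888,18.112) → (48.350,38.815) → (49.873,59.889) → (49.456,81.335) → (47.099,103.152) → (42.803,125.341). Open path.

**Shape 4** — `<polyline>` open polyline, stroke `#008000` → score (S576, F1483). Machine vertices: (88.536,44.804) → (83.883,111.400) → (132.777,109.272) → (28.562,98.568) → (65.636,100.135). Open path.

**Shape 5** — `<circle>` circle, stroke `#008000` → score (S576, F1483). Machine vertices: (157.507,66.255) → (148.008,95.490) → (123.140,113.558) → (92.400,113.558) → (67.532,95.490) → (58.033,66.255) → (67.532,37.020) → (92.400,18.952) → (123.140,18.952) → (148.008,37.020) → (157.507,66.255). Closed: final G1 returns to the first vertex.

**Shape 6** — `<polygon>` regular polygon, stroke `#008000` → score (S576, F1483). Machine vertices: (91.591,71.943) → (98.080,32.234) → (66.935,6.760) → (29.301,20.995) → (22.812,60.704) → (53.957,86.178) → (91.591,71.943). Closed: final G1 returns to the first vertex.

; Generated by LaserGRBL
G21
G90
G0 X94.342 Y18.607
M3 S576
G1 X97.876 Y86.417 F1483
M5
G0 X121.028 Y92.344
M3 S576
G1 X13.729 Y70.624 F1483
M5
G0 X44.888 Y18.112
M3 S576
G1 X48.350 Y38.815 F1483
G1 X49.873 Y59.889
G1 X49.456 Y81.335
G1 X47.099 Y103.152
G1 X42.803 Y125.341
M5
G0 X88.536 Y44.804
M3 S576
G1 X83.883 Y111.400 F1483
G1 X132.777 Y109.272
G1 X28.562 Y98.568
G1 X65.636 Y100.135
M5
G0 X157.507 Y66.255
M3 S576
G1 X148.008 Y95.490 F1483
G1 X123.140 Y113.558
G1 X92.400 Y113.558
G1 X67.532 Y95.490
G1 X58.033 Y66.255
G1 X67.532 Y37.020
G1 X92.400 Y18.952
G1 X123.140 Y18.952
G1 X148.008 Y37.020
G1 X157.507 Y66.255
M5
G0 X91.591 Y71.943
M3 S576
G1 X98.080 Y32.234 F1483
G1 X66.935 Y6.760
G1 X29.301 Y20.995
G1 X22.812 Y60.704
G1 X53.957 Y86.178
G1 X91.591 Y71.943
M5
G0 X0.000 Y0.000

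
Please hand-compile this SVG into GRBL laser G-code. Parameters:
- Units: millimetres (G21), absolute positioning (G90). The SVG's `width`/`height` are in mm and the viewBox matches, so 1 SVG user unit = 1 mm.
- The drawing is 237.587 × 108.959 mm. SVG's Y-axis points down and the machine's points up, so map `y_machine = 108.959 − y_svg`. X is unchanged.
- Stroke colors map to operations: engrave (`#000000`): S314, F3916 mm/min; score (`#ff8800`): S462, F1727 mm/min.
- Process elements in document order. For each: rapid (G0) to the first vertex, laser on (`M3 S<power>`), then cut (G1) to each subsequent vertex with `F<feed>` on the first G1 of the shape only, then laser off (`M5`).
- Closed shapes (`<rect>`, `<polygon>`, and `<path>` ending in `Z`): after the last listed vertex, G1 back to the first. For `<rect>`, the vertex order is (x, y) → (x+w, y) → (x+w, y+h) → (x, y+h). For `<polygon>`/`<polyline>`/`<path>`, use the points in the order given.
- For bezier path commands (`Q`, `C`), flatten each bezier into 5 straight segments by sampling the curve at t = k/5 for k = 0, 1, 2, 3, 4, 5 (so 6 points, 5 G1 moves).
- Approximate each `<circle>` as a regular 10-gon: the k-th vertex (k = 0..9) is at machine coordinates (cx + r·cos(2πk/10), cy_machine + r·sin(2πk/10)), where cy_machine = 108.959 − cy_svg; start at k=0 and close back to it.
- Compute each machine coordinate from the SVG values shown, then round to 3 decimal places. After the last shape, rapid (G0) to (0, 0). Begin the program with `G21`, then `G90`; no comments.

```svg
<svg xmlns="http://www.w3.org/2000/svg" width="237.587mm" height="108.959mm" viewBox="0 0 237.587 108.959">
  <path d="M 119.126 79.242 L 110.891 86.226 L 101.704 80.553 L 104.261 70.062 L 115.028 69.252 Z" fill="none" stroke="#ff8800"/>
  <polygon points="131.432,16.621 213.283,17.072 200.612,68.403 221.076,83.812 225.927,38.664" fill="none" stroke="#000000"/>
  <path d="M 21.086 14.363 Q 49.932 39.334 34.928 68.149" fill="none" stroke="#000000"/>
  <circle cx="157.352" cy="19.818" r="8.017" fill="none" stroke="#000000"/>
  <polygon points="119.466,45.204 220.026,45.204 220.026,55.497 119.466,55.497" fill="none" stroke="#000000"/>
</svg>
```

G21
G90
G0 X119.126 Y29.717
M3 S462
G1 X110.891 Y22.733 F1727
G1 X101.704 Y28.406
G1 X104.261 Y38.897
G1 X115.028 Y39.707
G1 X119.126 Y29.717
M5
G0 X131.432 Y92.338
M3 S314
G1 X213.283 Y91.887 F3916
G1 X200.612 Y40.556
G1 X221.076 Y25.147
G1 X225.927 Y70.295
G1 X131.432 Y92.338
M5
G0 X21.086 Y94.596
M3 S314
G1 X30.870 Y84.454 F3916
G1 X37.147 Y74.004
G1 X39.915 Y63.247
G1 X39.176 Y52.182
G1 X34.928 Y40.810
M5
G0 X165.369 Y89.141
M3 S314
G1 X163.838 Y93.853 F3916
G1 X159.829 Y96.766
G1 X154.875 Y96.766
G1 X150.866 Y93.853
G1 X149.335 Y89.141
G1 X150.866 Y84.429
G1 X154.875 Y81.516
G1 X159.829 Y81.516
G1 X163.838 Y84.429
G1 X165.369 Y89.141
M5
G0 X119.466 Y63.755
M3 S314
G1 X220.026 Y63.755 F3916
G1 X220.026 Y53.462
G1 X119.466 Y53.462
G1 X119.466 Y63.755
M5
G0 X0.000 Y0.000

Since the viewBox matches the mm dimensions, user units are millimetres directly. The only transform is the Y-flip y_m = 108.959 − y_svg.

Shape 1 is a regular polygon drawn with `<path>`. Its stroke #ff8800 means score at S462, F1727. After flipping Y the toolpath is (119.126,29.717) → (110.891,22.733) → (101.704,28.406) → (104.261,38.897) → (115.028,39.707) → (119.126,29.717), returning to the start.

Shape 2 is a closed polygon drawn with `<polygon>`. Its stroke #000000 means engrave at S314, F3916. After flipping Y the toolpath is (131.432,92.338) → (213.283,91.887) → (200.612,40.556) → (221.076,25.147) → (225.927,70.295) → (131.432,92.338), returning to the start.

Shape 3 is a quadratic bezier drawn with `<path>`. Its stroke #000000 means engrave at S314, F3916. After flipping Y the toolpath is (21.086,94.596) → (30.870,84.454) → (37.147,74.004) → (39.915,63.247) → (39.176,52.182) → (34.928,40.810).

Shape 4 is a circle drawn with `<circle>`. Its stroke #000000 means engrave at S314, F3916. After flipping Y the toolpath is (165.369,89.141) → (163.838,93.853) → (159.829,96.766) → (154.875,96.766) → (150.866,93.853) → (149.335,89.141) → (150.866,84.429) → (154.875,81.516) → (159.829,81.516) → (163.838,84.429) → (165.369,89.141), returning to the start.

Shape 5 is a rectangle drawn with `<polygon>`. Its stroke #000000 means engrave at S314, F3916. After flipping Y the toolpath is (119.466,63.755) → (220.026,63.755) → (220.026,53.462) → (119.466,53.462) → (119.466,63.755), returning to the start.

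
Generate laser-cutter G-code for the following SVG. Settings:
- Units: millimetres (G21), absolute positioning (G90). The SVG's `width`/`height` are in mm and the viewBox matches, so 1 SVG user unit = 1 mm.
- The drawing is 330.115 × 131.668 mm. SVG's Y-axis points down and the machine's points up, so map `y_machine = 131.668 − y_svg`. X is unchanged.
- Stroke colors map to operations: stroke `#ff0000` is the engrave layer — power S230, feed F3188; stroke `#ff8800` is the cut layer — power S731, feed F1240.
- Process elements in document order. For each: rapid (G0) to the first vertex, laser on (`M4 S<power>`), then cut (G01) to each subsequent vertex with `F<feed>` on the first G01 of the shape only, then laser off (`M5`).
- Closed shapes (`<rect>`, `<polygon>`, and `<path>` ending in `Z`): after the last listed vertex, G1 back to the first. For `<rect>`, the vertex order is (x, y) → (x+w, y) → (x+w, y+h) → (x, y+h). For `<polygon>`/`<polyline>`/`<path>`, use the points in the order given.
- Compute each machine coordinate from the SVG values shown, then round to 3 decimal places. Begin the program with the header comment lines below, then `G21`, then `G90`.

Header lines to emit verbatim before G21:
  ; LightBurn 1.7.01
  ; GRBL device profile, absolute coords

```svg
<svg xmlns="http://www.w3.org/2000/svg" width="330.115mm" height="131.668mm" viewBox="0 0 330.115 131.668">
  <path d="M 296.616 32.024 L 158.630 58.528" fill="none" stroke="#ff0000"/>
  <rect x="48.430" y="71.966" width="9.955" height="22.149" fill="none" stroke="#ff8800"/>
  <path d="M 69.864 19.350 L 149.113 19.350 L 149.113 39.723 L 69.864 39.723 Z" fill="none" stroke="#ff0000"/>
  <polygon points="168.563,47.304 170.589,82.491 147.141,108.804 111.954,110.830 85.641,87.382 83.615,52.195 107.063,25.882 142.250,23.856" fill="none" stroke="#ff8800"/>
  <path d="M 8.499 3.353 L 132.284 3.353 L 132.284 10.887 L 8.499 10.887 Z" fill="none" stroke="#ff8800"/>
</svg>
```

1 u = 1 mm; y_m = 131.668 − y.

[1] `<path>` line segment, #ff0000→engrave S230 F3188: (296.616,99.644) → (158.630,73.140)

[2] `<rect>` rectangle, #ff8800→cut S731 F1240: (48.430,59.702) → (58.385,59.702) → (58.385,37.553) → (48.430,37.553) → (48.430,59.702) (closed)

[3] `<path>` rectangle, #ff0000→engrave S230 F3188: (69.864,112.318) → (149.113,112.318) → (149.113,91.945) → (69.864,91.945) → (69.864,112.318) (closed)

[4] `<polygon>` regular polygon, #ff8800→cut S731 F1240: (168.563,84.364) → (170.589,49.177) → (147.141,22.864) → (111.954,20.838) → (85.641,44.286) → (83.615,79.473) → (107.063,105.786) → (142.250,107.812) → (168.563,84.364) (closed)

[5] `<path>` rectangle, #ff8800→cut S731 F1240: (8.499,128.315) → (132.284,128.315) → (132.284,120.781) → (8.499,120.781) → (8.499,128.315) (closed)

; LightBurn 1.7.01
; GRBL device profile, absolute coords
G21
G90
G0 X296.616 Y99.644
M4 S230
G01 X158.630 Y73.140 F3188
M5
G0 X48.430 Y59.702
M4 S731
G01 X58.385 Y59.702 F1240
G01 X58.385 Y37.553
G01 X48.430 Y37.553
G01 X48.430 Y59.702
M5
G0 X69.864 Y112.318
M4 S230
G01 X149.113 Y112.318 F3188
G01 X149.113 Y91.945
G01 X69.864 Y91.945
G01 X69.864 Y112.318
M5
G0 X168.563 Y84.364
M4 S731
G01 X170.589 Y49.177 F1240
G01 X147.141 Y22.864
G01 X111.954 Y20.838
G01 X85.641 Y44.286
G01 X83.615 Y79.473
G01 X107.063 Y105.786
G01 X142.250 Y107.812
G01 X168.563 Y84.364
M5
G0 X8.499 Y128.315
M4 S731
G01 X132.284 Y128.315 F1240
G01 X132.284 Y120.781
G01 X8.499 Y120.781
G01 X8.499 Y128.315
M5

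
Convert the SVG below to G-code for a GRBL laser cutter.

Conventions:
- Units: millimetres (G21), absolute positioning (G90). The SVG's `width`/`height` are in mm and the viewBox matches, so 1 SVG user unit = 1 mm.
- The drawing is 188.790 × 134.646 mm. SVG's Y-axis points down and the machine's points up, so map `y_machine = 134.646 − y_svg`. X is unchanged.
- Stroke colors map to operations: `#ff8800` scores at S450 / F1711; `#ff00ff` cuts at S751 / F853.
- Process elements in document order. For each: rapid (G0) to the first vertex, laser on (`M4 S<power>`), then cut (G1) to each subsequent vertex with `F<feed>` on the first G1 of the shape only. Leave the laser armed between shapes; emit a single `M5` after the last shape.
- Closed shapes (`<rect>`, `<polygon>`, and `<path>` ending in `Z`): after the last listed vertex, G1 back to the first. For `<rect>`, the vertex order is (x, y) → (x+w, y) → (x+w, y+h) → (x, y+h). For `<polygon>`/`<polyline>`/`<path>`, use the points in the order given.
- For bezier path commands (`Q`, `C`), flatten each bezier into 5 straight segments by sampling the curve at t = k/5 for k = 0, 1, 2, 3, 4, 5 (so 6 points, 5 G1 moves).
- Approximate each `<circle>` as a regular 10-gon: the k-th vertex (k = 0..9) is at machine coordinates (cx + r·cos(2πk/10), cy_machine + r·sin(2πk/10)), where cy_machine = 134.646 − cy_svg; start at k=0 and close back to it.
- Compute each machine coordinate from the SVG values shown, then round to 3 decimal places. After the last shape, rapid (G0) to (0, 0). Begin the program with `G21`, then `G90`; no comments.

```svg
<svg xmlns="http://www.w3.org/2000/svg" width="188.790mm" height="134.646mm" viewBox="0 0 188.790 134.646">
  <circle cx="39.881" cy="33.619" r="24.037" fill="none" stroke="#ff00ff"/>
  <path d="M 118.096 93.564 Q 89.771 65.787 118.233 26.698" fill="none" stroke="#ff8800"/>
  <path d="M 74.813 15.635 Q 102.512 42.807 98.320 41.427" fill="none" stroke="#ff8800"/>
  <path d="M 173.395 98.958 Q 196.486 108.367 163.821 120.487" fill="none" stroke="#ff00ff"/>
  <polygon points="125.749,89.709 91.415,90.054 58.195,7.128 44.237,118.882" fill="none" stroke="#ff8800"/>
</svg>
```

Since the viewBox matches the mm dimensions, user units are millimetres directly. The only transform is the Y-flip y_m = 134.646 − y_svg.

Shape 1 is a circle drawn with `<circle>`. Its stroke #ff00ff means cut at S751, F853. After flipping Y the toolpath is (63.918,101.027) → (59.327,115.156) → (47.309,123.888) → (32.453,123.888) → (20.435,115.156) → (15.844,101.027) → (20.435,86.898) → (32.453,78.166) → (47.309,78.166) → (59.327,86.898) → (63.918,101.027), returning to the start.

Shape 2 is a quadratic bezier drawn with `<path>`. Its stroke #ff8800 means score at S450, F1711. After flipping Y the toolpath is (118.096,41.082) → (109.037,52.645) → (104.522,65.114) → (104.549,78.487) → (109.120,92.765) → (118.233,107.948).

Shape 3 is a quadratic bezier drawn with `<path>`. Its stroke #ff8800 means score at S450, F1711. After flipping Y the toolpath is (74.813,119.011) → (84.617,109.284) → (91.870,101.842) → (96.571,96.683) → (98.721,93.809) → (98.320,93.219).

Shape 4 is a quadratic bezier drawn with `<path>`. Its stroke #ff00ff means cut at S751, F853. After flipping Y the toolpath is (173.395,35.688) → (180.401,31.816) → (182.947,27.727) → (181.032,23.421) → (174.657,18.899) → (163.821,14.159).

Shape 5 is a closed polygon drawn with `<polygon>`. Its stroke #ff8800 means score at S450, F1711. After flipping Y the toolpath is (125.749,44.937) → (91.415,44.592) → (58.195,127.518) → (44.237,15.764) → (125.749,44.937), returning to the start.

G21
G90
G0 X63.918 Y101.027
M4 S751
G1 X59.327 Y115.156 F853
G1 X47.309 Y123.888
G1 X32.453 Y123.888
G1 X20.435 Y115.156
G1 X15.844 Y101.027
G1 X20.435 Y86.898
G1 X32.453 Y78.166
G1 X47.309 Y78.166
G1 X59.327 Y86.898
G1 X63.918 Y101.027
G0 X118.096 Y41.082
M4 S450
G1 X109.037 Y52.645 F1711
G1 X104.522 Y65.114
G1 X104.549 Y78.487
G1 X109.120 Y92.765
G1 X118.233 Y107.948
G0 X74.813 Y119.011
M4 S450
G1 X84.617 Y109.284 F1711
G1 X91.870 Y101.842
G1 X96.571 Y96.683
G1 X98.721 Y93.809
G1 X98.320 Y93.219
G0 X173.395 Y35.688
M4 S751
G1 X180.401 Y31.816 F853
G1 X182.947 Y27.727
G1 X181.032 Y23.421
G1 X174.657 Y18.899
G1 X163.821 Y14.159
G0 X125.749 Y44.937
M4 S450
G1 X91.415 Y44.592 F1711
G1 X58.195 Y127.518
G1 X44.237 Y15.764
G1 X125.749 Y44.937
M5
G0 X0.000 Y0.000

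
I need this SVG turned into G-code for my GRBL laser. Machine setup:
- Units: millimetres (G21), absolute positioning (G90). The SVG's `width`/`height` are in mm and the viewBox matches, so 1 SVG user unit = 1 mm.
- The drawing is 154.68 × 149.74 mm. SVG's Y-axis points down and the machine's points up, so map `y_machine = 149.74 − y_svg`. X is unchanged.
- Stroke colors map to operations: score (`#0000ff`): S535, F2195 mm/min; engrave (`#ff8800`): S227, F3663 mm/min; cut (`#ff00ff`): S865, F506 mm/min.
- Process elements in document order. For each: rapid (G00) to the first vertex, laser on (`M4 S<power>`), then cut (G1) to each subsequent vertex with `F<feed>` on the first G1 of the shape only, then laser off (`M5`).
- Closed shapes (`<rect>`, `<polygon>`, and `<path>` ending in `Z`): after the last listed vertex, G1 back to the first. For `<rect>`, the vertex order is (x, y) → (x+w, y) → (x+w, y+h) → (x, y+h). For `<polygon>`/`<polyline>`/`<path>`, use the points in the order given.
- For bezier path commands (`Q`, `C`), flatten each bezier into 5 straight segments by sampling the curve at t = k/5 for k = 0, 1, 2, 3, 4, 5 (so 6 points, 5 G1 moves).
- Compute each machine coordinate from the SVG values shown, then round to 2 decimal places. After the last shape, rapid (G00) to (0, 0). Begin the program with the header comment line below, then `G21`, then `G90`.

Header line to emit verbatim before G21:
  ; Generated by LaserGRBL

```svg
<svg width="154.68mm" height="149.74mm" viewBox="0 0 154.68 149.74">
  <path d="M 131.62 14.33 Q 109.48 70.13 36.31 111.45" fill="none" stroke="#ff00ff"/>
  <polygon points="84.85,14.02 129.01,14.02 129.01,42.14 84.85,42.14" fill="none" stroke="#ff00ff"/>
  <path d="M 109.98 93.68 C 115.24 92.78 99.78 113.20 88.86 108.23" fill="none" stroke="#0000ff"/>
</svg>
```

; Generated by LaserGRBL
G21
G90
G00 X131.62 Y135.41
M4 S865
G1 X120.72 Y113.67 F506
G1 X105.74 Y93.09
G1 X86.68 Y73.66
G1 X63.54 Y55.40
G1 X36.31 Y38.29
M5
G00 X84.85 Y135.72
M4 S865
G1 X129.01 Y135.72 F506
G1 X129.01 Y107.60
G1 X84.85 Y107.60
G1 X84.85 Y135.72
M5
G00 X109.98 Y56.06
M4 S535
G1 X110.85 Y54.42 F2195
G1 X107.96 Y49.90
G1 X102.53 Y44.74
G1 X95.75 Y41.20
G1 X88.86 Y41.51
M5
G00 X0.00 Y0.00

1 u = 1 mm; y_m = 149.74 − y.

[1] `<path>` quadratic bezier, #ff00ff→cut S865 F506: (131.62,135.41) → (120.72,113.67) → (105.74,93.09) → (86.68,73.66) → (63.54,55.40) → (36.31,38.29)

[2] `<polygon>` rectangle, #ff00ff→cut S865 F506: (84.85,135.72) → (129.01,135.72) → (129.01,107.60) → (84.85,107.60) → (84.85,135.72) (closed)

[3] `<path>` cubic bezier, #0000ff→score S535 F2195: (109.98,56.06) → (110.85,54.42) → (107.96,49.90) → (102.53,44.74) → (95.75,41.20) → (88.86,41.51)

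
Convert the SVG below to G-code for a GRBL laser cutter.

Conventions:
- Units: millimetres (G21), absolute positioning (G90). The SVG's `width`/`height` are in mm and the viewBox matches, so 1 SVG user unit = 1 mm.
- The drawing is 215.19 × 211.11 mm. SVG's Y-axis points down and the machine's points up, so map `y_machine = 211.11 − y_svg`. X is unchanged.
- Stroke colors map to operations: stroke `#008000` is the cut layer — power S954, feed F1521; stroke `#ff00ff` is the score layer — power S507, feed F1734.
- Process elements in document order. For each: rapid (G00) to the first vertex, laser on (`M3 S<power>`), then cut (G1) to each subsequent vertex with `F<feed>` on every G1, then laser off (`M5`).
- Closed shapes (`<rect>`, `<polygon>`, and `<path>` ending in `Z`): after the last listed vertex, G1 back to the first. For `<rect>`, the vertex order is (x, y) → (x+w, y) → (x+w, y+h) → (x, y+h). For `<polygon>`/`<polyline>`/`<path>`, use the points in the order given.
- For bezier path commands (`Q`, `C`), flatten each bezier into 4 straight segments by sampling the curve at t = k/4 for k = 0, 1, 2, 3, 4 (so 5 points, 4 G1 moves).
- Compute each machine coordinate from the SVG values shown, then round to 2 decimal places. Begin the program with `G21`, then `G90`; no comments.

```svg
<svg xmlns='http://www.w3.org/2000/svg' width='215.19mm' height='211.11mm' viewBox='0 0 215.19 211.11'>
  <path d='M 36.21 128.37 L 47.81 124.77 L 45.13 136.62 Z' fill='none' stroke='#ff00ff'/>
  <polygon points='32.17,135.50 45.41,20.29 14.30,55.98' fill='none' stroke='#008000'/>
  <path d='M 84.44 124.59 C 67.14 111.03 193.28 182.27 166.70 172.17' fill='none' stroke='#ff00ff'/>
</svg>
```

G21
G90
G00 X36.21 Y82.74
M3 S507
G1 X47.81 Y86.34 F1734
G1 X45.13 Y74.49 F1734
G1 X36.21 Y82.74 F1734
M5
G00 X32.17 Y75.61
M3 S954
G1 X45.41 Y190.82 F1521
G1 X14.30 Y155.13 F1521
G1 X32.17 Y75.61 F1521
M5
G00 X84.44 Y86.52
M3 S507
G1 X93.73 Y83.39 F1734
G1 X129.05 Y64.03 F1734
G1 X162.63 Y44.02 F1734
G1 X166.70 Y38.94 F1734
M5

Since the viewBox matches the mm dimensions, user units are millimetres directly. The only transform is the Y-flip y_m = 211.11 − y_svg.

Shape 1 is a regular polygon drawn with `<path>`. Its stroke #ff00ff means score at S507, F1734. After flipping Y the toolpath is (36.21,82.74) → (47.81,86.34) → (45.13,74.49) → (36.21,82.74), returning to the start.

Shape 2 is a closed polygon drawn with `<polygon>`. Its stroke #008000 means cut at S954, F1521. After flipping Y the toolpath is (32.17,75.61) → (45.41,190.82) → (14.30,155.13) → (32.17,75.61), returning to the start.

Shape 3 is a cubic bezier drawn with `<path>`. Its stroke #ff00ff means score at S507, F1734. After flipping Y the toolpath is (84.44,86.52) → (93.73,83.39) → (129.05,64.03) → (162.63,44.02) → (166.70,38.94).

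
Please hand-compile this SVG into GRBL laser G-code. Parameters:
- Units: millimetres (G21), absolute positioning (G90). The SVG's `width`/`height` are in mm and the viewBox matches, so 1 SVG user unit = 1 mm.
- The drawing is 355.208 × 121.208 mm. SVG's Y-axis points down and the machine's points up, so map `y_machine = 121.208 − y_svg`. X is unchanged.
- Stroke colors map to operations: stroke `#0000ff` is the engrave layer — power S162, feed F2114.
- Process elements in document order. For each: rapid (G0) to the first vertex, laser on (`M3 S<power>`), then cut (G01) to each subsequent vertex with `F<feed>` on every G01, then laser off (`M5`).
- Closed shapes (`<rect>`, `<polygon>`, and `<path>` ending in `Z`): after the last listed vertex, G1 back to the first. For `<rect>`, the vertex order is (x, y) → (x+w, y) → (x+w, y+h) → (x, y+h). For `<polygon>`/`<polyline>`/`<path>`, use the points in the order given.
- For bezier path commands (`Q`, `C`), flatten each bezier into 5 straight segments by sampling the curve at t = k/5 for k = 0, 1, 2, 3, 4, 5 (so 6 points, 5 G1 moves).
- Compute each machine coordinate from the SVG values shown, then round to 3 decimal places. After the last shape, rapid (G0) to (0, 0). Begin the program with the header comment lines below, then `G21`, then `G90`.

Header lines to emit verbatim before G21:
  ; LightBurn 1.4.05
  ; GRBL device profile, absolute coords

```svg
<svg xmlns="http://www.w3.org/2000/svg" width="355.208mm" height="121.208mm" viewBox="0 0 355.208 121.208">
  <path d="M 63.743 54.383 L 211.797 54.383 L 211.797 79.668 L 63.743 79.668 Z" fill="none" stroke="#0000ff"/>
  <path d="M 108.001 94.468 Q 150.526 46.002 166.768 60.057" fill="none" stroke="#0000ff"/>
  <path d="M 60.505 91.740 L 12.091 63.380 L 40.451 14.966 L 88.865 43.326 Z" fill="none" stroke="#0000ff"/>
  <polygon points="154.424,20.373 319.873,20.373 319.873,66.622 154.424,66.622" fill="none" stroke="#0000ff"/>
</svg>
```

Since the viewBox matches the mm dimensions, user units are millimetres directly. The only transform is the Y-flip y_m = 121.208 − y_svg.

Shape 1 is a rectangle drawn with `<path>`. Its stroke #0000ff means engrave at S162, F2114. After flipping Y the toolpath is (63.743,66.825) → (211.797,66.825) → (211.797,41.540) → (63.743,41.540) → (63.743,66.825), returning to the start.

Shape 2 is a quadratic bezier drawn with `<path>`. Its stroke #0000ff means engrave at S162, F2114. After flipping Y the toolpath is (108.001,26.740) → (123.960,43.626) → (137.816,55.509) → (149.569,62.392) → (159.220,64.272) → (166.768,61.151).

Shape 3 is a regular polygon drawn with `<path>`. Its stroke #0000ff means engrave at S162, F2114. After flipping Y the toolpath is (60.505,29.468) → (12.091,57.828) → (40.451,106.242) → (88.865,77.882) → (60.505,29.468), returning to the start.

Shape 4 is a rectangle drawn with `<polygon>`. Its stroke #0000ff means engrave at S162, F2114. After flipping Y the toolpath is (154.424,100.835) → (319.873,100.835) → (319.873,54.586) → (154.424,54.586) → (154.424,100.835), returning to the start.

; LightBurn 1.4.05
; GRBL device profile, absolute coords
G21
G90
G0 X63.743 Y66.825
M3 S162
G01 X211.797 Y66.825 F2114
G01 X211.797 Y41.540 F2114
G01 X63.743 Y41.540 F2114
G01 X63.743 Y66.825 F2114
M5
G0 X108.001 Y26.740
M3 S162
G01 X123.960 Y43.626 F2114
G01 X137.816 Y55.509 F2114
G01 X149.569 Y62.392 F2114
G01 X159.220 Y64.272 F2114
G01 X166.768 Y61.151 F2114
M5
G0 X60.505 Y29.468
M3 S162
G01 X12.091 Y57.828 F2114
G01 X40.451 Y106.242 F2114
G01 X88.865 Y77.882 F2114
G01 X60.505 Y29.468 F2114
M5
G0 X154.424 Y100.835
M3 S162
G01 X319.873 Y100.835 F2114
G01 X319.873 Y54.586 F2114
G01 X154.424 Y54.586 F2114
G01 X154.424 Y100.835 F2114
M5
G0 X0.000 Y0.000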